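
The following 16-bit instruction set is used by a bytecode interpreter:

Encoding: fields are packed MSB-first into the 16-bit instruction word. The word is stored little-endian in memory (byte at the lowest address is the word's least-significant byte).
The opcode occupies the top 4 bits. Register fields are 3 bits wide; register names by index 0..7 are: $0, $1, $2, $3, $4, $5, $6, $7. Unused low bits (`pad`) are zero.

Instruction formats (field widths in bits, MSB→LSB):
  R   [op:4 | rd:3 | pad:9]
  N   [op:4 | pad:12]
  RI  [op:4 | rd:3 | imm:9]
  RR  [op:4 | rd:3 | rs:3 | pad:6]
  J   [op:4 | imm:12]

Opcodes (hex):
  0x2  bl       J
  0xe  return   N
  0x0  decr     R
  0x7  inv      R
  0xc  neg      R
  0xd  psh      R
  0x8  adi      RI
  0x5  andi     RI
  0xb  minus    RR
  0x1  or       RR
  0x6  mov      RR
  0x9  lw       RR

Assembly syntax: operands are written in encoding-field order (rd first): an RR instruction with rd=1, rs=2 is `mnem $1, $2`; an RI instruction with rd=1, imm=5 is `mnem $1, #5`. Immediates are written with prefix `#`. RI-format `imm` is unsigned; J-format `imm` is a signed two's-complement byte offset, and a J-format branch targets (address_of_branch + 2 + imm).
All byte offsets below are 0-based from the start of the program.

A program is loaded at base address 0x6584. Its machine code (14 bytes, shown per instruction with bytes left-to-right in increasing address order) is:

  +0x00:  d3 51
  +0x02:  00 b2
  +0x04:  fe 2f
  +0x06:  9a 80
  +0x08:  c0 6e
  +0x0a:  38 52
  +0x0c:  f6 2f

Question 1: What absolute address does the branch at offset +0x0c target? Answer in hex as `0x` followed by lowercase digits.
0x6588

@+0c  little-endian(f6 2f) = 0x2ff6
  opcode bits[15:12]=0x2: bl/J
  imm@[11:0]=0xff6 (s12→-10) ⇒ #-10
  target = base 0x6584 + off 0x0c + 2 + imm -10 = 0x6588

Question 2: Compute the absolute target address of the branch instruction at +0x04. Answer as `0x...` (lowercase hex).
0x6588

+0x04: fe 2f ⇒ word 0x2ffe (little)
  opcode bits[15:12]=0x2: bl/J
  imm: (w>>0)&0xfff=0xffe (s12→-2) → #-2
  target = base 0x6584 + off 0x04 + 2 + imm -2 = 0x6588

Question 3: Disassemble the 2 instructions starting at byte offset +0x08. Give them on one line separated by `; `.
mov $7, $3; andi $1, #56

[08] c0 6e → 0x6ec0
  top 4b → 0x6 → mov [RR]
  [11:9] rd=7 = $7
  [8:6] rs=3 = $3
[0a] 38 52 → 0x5238
  top 4b → 0x5 → andi [RI]
  [11:9] rd=1 = $1
  [8:0] imm=56 = #56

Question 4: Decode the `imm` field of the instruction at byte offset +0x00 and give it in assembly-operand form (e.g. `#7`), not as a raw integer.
#467

[00] d3 51 → 0x51d3
  opcode bits[15:12]=0x5: andi/RI
  rd@[11:9]=0x0 ⇒ $0
  imm@[8:0]=0x1d3 ⇒ #467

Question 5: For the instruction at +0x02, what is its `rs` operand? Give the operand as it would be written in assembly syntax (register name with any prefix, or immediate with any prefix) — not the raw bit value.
@+02  little-endian(00 b2) = 0xb200
  op=0xb200>>12=0xb ⇒ minus (RR)
  rd@[11:9]=0x1 ⇒ $1
  rs@[8:6]=0x0 ⇒ $0

$0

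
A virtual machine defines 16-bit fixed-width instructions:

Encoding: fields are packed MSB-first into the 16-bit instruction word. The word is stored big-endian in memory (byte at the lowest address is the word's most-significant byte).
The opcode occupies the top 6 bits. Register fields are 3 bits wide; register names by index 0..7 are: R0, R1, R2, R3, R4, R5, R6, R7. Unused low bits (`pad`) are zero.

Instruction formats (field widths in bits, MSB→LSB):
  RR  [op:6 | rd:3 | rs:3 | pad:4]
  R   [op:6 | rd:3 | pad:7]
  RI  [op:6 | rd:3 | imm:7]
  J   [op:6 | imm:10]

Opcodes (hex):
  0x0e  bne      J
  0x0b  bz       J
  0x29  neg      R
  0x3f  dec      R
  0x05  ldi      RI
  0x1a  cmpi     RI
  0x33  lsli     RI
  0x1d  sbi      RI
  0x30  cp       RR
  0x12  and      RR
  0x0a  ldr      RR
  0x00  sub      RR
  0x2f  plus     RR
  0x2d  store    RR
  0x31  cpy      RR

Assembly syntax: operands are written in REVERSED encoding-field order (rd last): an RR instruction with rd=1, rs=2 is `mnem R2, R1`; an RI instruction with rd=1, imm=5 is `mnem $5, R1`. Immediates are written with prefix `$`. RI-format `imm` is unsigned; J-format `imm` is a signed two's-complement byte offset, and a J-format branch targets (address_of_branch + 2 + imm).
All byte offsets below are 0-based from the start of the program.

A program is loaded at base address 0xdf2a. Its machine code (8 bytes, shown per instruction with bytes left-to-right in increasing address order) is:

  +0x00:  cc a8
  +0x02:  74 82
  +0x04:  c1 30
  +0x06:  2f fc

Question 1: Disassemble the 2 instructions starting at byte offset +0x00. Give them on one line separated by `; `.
[00] cc a8 → 0xcca8
  opcode bits[15:10]=0x33: lsli/RI
  [9:7] rd=1 = R1
  [6:0] imm=40 = $40
[02] 74 82 → 0x7482
  opcode bits[15:10]=0x1d: sbi/RI
  [9:7] rd=1 = R1
  [6:0] imm=2 = $2

lsli $40, R1; sbi $2, R1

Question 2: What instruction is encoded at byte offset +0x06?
bz $-4

@+06  big-endian(2f fc) = 0x2ffc
  op=0x2ffc>>10=0xb ⇒ bz (J)
  imm: (w>>0)&0x3ff=0x3fc (s10→-4) → $-4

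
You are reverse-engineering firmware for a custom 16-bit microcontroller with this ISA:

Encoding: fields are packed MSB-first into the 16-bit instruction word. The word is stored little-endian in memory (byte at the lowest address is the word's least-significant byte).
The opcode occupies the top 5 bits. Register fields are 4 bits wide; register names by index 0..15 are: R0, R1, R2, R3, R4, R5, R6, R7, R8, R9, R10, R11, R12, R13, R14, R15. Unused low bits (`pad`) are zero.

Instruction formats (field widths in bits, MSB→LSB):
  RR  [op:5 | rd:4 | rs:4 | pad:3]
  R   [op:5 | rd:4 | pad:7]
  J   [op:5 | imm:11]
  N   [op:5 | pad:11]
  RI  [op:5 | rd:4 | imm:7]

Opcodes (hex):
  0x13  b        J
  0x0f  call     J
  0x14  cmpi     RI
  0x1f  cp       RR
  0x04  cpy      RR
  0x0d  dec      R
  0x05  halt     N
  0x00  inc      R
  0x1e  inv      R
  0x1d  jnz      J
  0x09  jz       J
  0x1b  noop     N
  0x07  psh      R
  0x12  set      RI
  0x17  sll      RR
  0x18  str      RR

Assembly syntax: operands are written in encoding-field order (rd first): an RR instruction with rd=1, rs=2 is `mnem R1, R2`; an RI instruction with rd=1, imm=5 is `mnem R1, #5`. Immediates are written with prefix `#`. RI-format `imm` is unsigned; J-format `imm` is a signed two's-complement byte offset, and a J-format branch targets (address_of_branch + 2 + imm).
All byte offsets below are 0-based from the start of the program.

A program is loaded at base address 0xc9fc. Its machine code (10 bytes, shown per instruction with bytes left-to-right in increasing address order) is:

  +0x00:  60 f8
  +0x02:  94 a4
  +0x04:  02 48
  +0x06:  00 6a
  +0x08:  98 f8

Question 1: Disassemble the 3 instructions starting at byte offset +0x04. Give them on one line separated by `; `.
jz #2; dec R4; cp R1, R3

off 0x04: read 02 48 as little → 0x4802
  top 5b → 0x9 → jz [J]
  [10:0] imm=2 = #2
off 0x06: read 00 6a as little → 0x6a00
  top 5b → 0xd → dec [R]
  [10:7] rd=4 = R4
off 0x08: read 98 f8 as little → 0xf898
  top 5b → 0x1f → cp [RR]
  [10:7] rd=1 = R1
  [6:3] rs=3 = R3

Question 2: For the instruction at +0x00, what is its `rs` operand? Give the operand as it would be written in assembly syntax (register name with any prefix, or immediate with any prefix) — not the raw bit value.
R12

@+00  little-endian(60 f8) = 0xf860
  op=0xf860>>11=0x1f ⇒ cp (RR)
  rd: (w>>7)&0xf=0x0 → R0
  rs: (w>>3)&0xf=0xc → R12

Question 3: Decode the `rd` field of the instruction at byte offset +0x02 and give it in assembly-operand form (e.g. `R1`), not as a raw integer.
R9

[02] 94 a4 → 0xa494
  opcode bits[15:11]=0x14: cmpi/RI
  [10:7] rd=9 = R9
  [6:0] imm=20 = #20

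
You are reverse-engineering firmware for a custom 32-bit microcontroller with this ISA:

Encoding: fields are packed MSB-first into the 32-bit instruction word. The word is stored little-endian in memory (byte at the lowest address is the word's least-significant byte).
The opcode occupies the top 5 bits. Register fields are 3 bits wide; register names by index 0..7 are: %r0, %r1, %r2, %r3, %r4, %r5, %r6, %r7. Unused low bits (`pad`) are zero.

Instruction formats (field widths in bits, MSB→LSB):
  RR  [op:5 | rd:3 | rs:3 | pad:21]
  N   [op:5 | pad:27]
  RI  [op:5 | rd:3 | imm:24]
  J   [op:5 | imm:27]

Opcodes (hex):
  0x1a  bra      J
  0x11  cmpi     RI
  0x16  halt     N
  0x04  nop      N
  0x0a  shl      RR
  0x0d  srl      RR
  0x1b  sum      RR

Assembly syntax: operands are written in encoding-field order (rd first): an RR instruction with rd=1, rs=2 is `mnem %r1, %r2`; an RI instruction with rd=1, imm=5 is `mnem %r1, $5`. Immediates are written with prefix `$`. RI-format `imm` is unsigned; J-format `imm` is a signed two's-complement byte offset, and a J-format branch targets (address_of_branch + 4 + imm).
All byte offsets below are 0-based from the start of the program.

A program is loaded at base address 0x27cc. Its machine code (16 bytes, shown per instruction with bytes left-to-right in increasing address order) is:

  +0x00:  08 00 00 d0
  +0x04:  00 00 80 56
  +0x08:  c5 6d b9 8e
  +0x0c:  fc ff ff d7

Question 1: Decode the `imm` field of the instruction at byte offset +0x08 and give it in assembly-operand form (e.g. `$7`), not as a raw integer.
@+08  little-endian(c5 6d b9 8e) = 0x8eb96dc5
  opcode bits[31:27]=0x11: cmpi/RI
  rd@[26:24]=0x6 ⇒ %r6
  imm@[23:0]=0xb96dc5 ⇒ $12152261

$12152261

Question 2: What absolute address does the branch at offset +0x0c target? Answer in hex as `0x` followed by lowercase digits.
0x27d8

+0x0c: fc ff ff d7 ⇒ word 0xd7fffffc (little)
  op=0xd7fffffc>>27=0x1a ⇒ bra (J)
  imm: (w>>0)&0x7ffffff=0x7fffffc (s27→-4) → $-4
  target = base 0x27cc + off 0x0c + 4 + imm -4 = 0x27d8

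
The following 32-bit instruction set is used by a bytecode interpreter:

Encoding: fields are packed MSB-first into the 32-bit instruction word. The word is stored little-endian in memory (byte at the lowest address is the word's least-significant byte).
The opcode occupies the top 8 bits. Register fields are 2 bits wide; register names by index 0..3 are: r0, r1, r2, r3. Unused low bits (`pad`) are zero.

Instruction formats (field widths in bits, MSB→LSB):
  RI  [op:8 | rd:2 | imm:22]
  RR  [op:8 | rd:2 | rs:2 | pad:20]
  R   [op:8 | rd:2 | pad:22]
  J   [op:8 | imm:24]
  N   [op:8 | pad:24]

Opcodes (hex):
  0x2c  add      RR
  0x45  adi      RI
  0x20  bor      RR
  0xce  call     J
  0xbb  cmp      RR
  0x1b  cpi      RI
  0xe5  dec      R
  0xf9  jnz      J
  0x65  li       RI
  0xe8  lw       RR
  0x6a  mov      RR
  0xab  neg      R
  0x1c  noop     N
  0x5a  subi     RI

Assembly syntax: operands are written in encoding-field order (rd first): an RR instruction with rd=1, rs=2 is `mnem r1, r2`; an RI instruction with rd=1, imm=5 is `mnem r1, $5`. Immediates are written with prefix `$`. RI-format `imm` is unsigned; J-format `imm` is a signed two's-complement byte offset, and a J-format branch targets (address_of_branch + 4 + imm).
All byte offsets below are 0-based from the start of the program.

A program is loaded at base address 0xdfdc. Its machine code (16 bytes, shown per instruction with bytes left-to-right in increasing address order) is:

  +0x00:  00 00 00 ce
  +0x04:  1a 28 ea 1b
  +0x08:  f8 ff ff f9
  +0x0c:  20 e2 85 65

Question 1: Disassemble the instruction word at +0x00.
call $0

off 0x00: read 00 00 00 ce as little → 0xce000000
  opcode bits[31:24]=0xce: call/J
  imm@[23:0]=0x0 ⇒ $0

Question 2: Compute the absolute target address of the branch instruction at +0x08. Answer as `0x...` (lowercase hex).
+0x08: f8 ff ff f9 ⇒ word 0xf9fffff8 (little)
  opcode bits[31:24]=0xf9: jnz/J
  [23:0] imm=16777208 (s24→-8) = $-8
  target = base 0xdfdc + off 0x08 + 4 + imm -8 = 0xdfe0

0xdfe0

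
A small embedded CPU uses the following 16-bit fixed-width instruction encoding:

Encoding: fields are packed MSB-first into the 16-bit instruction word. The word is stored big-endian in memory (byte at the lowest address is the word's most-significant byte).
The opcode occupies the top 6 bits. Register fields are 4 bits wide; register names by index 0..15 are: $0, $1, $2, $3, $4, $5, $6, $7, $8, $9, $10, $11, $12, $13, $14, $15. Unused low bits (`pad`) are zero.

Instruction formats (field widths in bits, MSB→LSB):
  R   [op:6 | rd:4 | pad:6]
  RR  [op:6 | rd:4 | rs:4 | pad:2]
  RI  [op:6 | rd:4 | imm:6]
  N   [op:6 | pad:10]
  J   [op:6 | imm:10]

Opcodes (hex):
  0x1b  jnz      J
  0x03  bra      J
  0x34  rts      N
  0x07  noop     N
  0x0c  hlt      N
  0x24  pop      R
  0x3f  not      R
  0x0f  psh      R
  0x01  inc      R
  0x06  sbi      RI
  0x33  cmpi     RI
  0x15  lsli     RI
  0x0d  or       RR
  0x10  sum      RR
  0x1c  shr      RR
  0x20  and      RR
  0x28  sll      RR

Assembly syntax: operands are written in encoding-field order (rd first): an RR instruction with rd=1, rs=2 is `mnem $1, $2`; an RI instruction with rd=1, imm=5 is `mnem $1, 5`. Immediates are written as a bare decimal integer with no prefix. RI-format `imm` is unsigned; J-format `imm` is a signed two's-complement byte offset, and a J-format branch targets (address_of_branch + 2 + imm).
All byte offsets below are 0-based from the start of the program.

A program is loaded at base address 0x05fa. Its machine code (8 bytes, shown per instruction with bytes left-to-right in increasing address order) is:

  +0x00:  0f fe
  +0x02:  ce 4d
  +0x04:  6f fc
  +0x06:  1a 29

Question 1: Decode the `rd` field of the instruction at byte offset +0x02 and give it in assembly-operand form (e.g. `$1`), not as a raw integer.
$9

@+02  big-endian(ce 4d) = 0xce4d
  opcode bits[15:10]=0x33: cmpi/RI
  [9:6] rd=9 = $9
  [5:0] imm=13 = 13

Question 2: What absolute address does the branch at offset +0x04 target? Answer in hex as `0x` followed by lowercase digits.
off 0x04: read 6f fc as big → 0x6ffc
  opcode bits[15:10]=0x1b: jnz/J
  imm@[9:0]=0x3fc (s10→-4) ⇒ -4
  target = base 0x05fa + off 0x04 + 2 + imm -4 = 0x05fc

0x05fc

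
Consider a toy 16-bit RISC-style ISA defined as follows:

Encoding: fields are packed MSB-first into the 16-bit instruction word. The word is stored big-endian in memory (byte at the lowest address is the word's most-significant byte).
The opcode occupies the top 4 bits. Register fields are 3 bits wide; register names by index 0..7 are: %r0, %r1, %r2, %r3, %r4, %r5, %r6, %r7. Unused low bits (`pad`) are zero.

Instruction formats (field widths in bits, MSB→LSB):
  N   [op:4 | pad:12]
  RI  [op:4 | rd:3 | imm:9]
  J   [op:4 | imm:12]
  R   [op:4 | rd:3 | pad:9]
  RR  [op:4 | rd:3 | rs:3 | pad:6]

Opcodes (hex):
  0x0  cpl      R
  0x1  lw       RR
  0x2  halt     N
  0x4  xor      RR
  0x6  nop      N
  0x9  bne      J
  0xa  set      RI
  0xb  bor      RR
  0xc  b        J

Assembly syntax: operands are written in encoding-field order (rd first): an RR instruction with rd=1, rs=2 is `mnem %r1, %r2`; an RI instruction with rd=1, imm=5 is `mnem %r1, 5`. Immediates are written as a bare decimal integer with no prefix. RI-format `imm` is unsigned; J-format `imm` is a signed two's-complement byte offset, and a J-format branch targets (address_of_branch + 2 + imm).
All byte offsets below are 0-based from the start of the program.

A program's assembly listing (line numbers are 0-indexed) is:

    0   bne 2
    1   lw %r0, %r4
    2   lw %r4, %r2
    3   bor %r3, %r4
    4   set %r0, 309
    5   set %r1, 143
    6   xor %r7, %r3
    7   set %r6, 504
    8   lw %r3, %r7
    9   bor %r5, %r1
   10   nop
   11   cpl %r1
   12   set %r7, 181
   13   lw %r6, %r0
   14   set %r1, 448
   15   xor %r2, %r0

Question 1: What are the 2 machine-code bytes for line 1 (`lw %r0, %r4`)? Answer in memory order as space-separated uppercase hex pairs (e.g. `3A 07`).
L1: lw op=0x1:4|rd=0:3|rs=4:3|pad=0:6 ⇒ 0x1100 ⇒ big 11 00

11 00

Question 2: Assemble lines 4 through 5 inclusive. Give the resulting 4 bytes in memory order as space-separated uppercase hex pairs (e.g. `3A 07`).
A1 35 A2 8F

line 4 (set): pack op=0xa:4|rd=0:3|imm=309:9 = 0xa135; big→ a1 35
line 5 (set): pack op=0xa:4|rd=1:3|imm=143:9 = 0xa28f; big→ a2 8f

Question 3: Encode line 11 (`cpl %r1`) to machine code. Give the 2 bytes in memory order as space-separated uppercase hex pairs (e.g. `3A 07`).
02 00

L11: cpl op=0x0:4|rd=1:3|pad=0:9 ⇒ 0x0200 ⇒ big 02 00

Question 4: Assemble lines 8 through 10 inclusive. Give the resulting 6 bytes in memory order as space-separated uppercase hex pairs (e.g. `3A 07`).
17 C0 BA 40 60 00

L8: lw op=0x1:4|rd=3:3|rs=7:3|pad=0:6 ⇒ 0x17c0 ⇒ big 17 c0
L9: bor op=0xb:4|rd=5:3|rs=1:3|pad=0:6 ⇒ 0xba40 ⇒ big ba 40
L10: nop op=0x6:4|pad=0:12 ⇒ 0x6000 ⇒ big 60 00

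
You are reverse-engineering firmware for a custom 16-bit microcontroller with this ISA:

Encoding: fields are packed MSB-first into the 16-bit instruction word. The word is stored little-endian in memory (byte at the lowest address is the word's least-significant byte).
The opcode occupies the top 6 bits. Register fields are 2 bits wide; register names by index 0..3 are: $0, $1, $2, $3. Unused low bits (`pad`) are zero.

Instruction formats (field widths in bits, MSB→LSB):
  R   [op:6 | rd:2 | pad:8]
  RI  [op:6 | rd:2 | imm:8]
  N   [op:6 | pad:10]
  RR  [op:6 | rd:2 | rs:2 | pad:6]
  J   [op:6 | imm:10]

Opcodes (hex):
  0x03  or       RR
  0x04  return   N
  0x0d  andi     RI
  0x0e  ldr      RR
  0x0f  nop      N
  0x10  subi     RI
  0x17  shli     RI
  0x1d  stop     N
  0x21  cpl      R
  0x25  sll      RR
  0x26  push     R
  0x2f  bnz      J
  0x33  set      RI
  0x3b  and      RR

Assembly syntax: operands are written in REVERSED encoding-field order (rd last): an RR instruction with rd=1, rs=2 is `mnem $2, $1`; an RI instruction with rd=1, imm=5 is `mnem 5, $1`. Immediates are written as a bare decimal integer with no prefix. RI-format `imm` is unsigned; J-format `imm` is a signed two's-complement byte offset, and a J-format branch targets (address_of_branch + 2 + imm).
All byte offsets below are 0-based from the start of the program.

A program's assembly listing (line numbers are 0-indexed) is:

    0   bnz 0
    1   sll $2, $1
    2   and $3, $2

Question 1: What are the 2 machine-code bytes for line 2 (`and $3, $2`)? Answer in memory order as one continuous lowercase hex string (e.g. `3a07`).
c0ee

line 2 (and): pack op=0x3b:6|rd=2:2|rs=3:2|pad=0:6 = 0xeec0; little→ c0 ee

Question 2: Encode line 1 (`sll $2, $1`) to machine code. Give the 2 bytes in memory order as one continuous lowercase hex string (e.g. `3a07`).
1. sll fields op=0x25:6|rd=1:2|rs=2:2|pad=0:6 → word 9580h → 80 95

8095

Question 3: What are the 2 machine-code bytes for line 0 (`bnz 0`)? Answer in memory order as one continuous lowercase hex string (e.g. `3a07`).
line 0 (bnz): pack op=0x2f:6|imm=0:10 = 0xbc00; little→ 00 bc

00bc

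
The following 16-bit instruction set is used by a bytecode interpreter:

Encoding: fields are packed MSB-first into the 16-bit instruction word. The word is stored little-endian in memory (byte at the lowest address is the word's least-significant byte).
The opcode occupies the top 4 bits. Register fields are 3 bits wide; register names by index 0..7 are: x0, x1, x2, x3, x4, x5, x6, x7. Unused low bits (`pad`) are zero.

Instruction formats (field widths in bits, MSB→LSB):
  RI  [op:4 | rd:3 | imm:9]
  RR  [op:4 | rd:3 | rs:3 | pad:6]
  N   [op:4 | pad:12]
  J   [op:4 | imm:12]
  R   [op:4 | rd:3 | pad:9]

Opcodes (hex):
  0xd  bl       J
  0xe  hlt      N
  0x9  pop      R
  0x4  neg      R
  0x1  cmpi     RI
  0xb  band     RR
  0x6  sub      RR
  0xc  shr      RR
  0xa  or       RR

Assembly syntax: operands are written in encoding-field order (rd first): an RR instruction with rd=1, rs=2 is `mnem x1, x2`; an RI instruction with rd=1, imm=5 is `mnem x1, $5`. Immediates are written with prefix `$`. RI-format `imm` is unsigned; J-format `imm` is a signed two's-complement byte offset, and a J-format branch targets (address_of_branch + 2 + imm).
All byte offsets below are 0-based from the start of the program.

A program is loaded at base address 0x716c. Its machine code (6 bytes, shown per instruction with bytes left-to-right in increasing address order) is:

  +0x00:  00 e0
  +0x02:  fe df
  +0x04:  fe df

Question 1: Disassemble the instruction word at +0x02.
bl $-2

off 0x02: read fe df as little → 0xdffe
  opcode bits[15:12]=0xd: bl/J
  [11:0] imm=4094 (s12→-2) = $-2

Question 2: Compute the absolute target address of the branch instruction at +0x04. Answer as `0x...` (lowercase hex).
@+04  little-endian(fe df) = 0xdffe
  top 4b → 0xd → bl [J]
  imm: (w>>0)&0xfff=0xffe (s12→-2) → $-2
  target = base 0x716c + off 0x04 + 2 + imm -2 = 0x7170

0x7170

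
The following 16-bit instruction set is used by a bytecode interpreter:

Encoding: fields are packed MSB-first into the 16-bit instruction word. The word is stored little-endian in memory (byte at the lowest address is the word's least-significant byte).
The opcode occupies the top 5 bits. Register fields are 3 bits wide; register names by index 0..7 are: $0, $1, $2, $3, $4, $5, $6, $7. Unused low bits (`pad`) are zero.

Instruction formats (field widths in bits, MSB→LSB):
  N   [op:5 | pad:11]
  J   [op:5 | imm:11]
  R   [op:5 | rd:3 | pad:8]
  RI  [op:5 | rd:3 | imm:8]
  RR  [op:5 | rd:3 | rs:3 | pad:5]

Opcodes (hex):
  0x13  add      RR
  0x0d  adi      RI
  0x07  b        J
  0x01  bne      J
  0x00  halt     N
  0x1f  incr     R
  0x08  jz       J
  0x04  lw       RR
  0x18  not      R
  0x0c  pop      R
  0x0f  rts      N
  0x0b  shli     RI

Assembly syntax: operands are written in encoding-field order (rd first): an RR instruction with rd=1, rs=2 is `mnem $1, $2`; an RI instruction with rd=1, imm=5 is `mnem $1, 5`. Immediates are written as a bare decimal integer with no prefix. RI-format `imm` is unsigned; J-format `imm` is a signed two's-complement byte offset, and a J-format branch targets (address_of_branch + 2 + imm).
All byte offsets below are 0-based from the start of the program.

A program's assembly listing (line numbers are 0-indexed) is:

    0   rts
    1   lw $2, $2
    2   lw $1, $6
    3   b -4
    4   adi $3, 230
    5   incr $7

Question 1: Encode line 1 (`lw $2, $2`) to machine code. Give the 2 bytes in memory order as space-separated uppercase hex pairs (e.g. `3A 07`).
40 22

line 1 (lw): pack op=0x4:5|rd=2:3|rs=2:3|pad=0:5 = 0x2240; little→ 40 22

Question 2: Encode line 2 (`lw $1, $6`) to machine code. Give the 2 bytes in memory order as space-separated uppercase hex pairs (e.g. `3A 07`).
L2: lw op=0x4:5|rd=1:3|rs=6:3|pad=0:5 ⇒ 0x21c0 ⇒ little c0 21

C0 21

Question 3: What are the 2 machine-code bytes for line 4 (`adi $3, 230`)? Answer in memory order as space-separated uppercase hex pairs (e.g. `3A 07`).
L4: adi op=0xd:5|rd=3:3|imm=230:8 ⇒ 0x6be6 ⇒ little e6 6b

E6 6B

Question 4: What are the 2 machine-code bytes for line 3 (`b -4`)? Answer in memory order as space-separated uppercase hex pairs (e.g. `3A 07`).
L3: b op=0x7:5|imm=-4:11 ⇒ 0x3ffc ⇒ little fc 3f

FC 3F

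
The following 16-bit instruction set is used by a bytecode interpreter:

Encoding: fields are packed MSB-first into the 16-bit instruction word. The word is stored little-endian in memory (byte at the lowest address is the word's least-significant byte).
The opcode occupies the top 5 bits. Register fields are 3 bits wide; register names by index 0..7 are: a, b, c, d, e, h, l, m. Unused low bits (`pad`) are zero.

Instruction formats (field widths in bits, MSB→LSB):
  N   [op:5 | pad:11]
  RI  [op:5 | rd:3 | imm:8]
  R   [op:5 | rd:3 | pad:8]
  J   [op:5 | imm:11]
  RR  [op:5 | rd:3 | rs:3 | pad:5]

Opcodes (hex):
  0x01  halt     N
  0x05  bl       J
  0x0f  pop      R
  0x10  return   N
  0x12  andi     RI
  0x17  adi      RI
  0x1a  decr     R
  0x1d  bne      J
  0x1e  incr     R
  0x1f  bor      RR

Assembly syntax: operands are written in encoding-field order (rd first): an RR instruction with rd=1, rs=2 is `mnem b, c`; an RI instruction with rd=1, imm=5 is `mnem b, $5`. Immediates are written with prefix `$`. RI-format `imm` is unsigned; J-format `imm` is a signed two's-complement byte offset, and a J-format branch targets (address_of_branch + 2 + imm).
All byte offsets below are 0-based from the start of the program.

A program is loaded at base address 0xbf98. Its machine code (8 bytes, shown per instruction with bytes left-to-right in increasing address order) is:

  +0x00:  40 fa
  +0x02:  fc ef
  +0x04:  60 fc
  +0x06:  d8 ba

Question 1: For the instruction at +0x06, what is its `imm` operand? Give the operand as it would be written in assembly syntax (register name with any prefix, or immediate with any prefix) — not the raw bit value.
off 0x06: read d8 ba as little → 0xbad8
  opcode bits[15:11]=0x17: adi/RI
  [10:8] rd=2 = c
  [7:0] imm=216 = $216

$216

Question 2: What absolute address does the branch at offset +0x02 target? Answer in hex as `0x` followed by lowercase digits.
0xbf98

[02] fc ef → 0xeffc
  opcode bits[15:11]=0x1d: bne/J
  imm: (w>>0)&0x7ff=0x7fc (s11→-4) → $-4
  target = base 0xbf98 + off 0x02 + 2 + imm -4 = 0xbf98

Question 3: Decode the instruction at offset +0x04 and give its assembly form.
[04] 60 fc → 0xfc60
  op=0xfc60>>11=0x1f ⇒ bor (RR)
  [10:8] rd=4 = e
  [7:5] rs=3 = d

bor e, d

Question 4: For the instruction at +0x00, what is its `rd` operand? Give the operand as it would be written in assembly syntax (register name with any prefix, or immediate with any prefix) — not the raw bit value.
c

off 0x00: read 40 fa as little → 0xfa40
  top 5b → 0x1f → bor [RR]
  [10:8] rd=2 = c
  [7:5] rs=2 = c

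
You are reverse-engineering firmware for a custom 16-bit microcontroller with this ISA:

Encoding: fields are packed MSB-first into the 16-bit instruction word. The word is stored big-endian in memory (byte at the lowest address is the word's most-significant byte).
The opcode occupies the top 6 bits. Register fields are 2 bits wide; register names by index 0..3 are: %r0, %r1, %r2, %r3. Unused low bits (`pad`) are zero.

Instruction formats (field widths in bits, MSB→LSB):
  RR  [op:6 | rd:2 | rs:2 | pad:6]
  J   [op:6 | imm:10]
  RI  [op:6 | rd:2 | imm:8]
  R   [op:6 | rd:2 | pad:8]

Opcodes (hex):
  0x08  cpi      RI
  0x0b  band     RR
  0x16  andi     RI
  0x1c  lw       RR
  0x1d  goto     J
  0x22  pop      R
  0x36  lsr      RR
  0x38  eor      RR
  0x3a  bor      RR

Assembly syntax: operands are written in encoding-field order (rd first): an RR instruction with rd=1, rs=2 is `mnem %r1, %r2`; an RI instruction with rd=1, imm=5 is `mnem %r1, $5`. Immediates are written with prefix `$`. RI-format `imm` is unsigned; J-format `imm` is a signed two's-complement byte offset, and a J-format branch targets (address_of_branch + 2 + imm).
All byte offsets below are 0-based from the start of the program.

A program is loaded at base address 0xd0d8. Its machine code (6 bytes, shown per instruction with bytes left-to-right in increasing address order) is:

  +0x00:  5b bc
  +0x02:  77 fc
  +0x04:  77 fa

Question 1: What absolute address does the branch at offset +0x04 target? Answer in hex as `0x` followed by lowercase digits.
@+04  big-endian(77 fa) = 0x77fa
  op=0x77fa>>10=0x1d ⇒ goto (J)
  imm: (w>>0)&0x3ff=0x3fa (s10→-6) → $-6
  target = base 0xd0d8 + off 0x04 + 2 + imm -6 = 0xd0d8

0xd0d8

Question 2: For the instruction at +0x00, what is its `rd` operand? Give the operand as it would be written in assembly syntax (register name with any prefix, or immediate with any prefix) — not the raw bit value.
@+00  big-endian(5b bc) = 0x5bbc
  opcode bits[15:10]=0x16: andi/RI
  rd: (w>>8)&0x3=0x3 → %r3
  imm: (w>>0)&0xff=0xbc → $188

%r3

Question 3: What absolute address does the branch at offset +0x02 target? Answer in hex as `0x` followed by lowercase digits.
+0x02: 77 fc ⇒ word 0x77fc (big)
  op=0x77fc>>10=0x1d ⇒ goto (J)
  [9:0] imm=1020 (s10→-4) = $-4
  target = base 0xd0d8 + off 0x02 + 2 + imm -4 = 0xd0d8

0xd0d8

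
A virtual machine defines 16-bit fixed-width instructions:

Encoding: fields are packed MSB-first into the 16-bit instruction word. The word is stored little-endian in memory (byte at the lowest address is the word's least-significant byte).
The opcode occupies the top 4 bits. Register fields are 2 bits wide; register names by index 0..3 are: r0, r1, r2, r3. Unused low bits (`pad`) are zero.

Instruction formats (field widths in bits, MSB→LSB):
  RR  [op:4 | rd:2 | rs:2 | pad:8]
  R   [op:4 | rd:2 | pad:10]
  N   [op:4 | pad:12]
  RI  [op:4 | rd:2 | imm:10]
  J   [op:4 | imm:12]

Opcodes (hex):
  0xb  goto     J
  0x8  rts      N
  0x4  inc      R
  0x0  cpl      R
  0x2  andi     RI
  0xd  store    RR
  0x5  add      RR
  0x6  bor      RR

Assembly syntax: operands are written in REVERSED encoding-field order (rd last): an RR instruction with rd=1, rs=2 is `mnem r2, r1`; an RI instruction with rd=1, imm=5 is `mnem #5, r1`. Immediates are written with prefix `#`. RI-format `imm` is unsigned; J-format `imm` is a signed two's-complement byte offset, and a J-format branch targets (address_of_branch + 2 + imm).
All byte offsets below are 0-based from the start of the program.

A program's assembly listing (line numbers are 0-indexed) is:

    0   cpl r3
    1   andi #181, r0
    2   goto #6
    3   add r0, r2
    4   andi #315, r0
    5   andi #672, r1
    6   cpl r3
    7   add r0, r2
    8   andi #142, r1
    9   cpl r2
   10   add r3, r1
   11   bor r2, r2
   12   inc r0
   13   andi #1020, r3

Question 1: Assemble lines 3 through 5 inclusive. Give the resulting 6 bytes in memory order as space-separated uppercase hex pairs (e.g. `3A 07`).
00 58 3B 21 A0 26

line 3 (add): pack op=0x5:4|rd=2:2|rs=0:2|pad=0:8 = 0x5800; little→ 00 58
line 4 (andi): pack op=0x2:4|rd=0:2|imm=315:10 = 0x213b; little→ 3b 21
line 5 (andi): pack op=0x2:4|rd=1:2|imm=672:10 = 0x26a0; little→ a0 26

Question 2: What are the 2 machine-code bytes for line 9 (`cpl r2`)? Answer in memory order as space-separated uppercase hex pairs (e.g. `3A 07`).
L9: cpl op=0x0:4|rd=2:2|pad=0:10 ⇒ 0x0800 ⇒ little 00 08

00 08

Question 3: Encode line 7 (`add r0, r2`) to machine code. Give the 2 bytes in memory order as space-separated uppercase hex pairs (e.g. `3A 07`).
00 58

7. add fields op=0x5:4|rd=2:2|rs=0:2|pad=0:8 → word 5800h → 00 58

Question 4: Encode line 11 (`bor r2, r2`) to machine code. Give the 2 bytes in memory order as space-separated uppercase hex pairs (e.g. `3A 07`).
L11: bor op=0x6:4|rd=2:2|rs=2:2|pad=0:8 ⇒ 0x6a00 ⇒ little 00 6a

00 6A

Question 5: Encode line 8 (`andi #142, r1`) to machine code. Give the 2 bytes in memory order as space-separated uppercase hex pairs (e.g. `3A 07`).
8. andi fields op=0x2:4|rd=1:2|imm=142:10 → word 248eh → 8e 24

8E 24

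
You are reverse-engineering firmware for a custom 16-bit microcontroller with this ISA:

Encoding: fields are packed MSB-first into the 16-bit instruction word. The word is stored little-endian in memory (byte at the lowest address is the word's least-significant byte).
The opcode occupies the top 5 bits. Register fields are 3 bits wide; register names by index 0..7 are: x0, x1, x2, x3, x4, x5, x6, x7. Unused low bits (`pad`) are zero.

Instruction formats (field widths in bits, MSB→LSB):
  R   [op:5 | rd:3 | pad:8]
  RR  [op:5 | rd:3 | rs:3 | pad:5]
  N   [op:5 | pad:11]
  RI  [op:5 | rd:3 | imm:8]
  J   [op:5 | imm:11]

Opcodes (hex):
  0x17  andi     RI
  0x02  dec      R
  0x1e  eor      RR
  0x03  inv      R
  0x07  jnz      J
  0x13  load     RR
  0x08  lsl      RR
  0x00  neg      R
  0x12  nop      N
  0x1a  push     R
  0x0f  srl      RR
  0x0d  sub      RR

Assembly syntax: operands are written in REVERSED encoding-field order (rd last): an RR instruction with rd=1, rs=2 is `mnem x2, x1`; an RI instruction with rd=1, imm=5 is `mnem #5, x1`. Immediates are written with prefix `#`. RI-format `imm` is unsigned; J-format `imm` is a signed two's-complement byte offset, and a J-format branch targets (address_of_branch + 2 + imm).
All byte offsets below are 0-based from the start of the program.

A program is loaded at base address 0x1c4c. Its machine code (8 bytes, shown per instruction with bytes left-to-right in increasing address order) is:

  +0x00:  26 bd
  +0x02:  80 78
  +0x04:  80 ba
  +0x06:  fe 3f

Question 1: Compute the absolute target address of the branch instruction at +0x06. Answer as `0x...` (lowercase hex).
@+06  little-endian(fe 3f) = 0x3ffe
  op=0x3ffe>>11=0x7 ⇒ jnz (J)
  imm@[10:0]=0x7fe (s11→-2) ⇒ #-2
  target = base 0x1c4c + off 0x06 + 2 + imm -2 = 0x1c52

0x1c52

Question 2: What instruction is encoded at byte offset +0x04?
andi #128, x2

@+04  little-endian(80 ba) = 0xba80
  op=0xba80>>11=0x17 ⇒ andi (RI)
  rd: (w>>8)&0x7=0x2 → x2
  imm: (w>>0)&0xff=0x80 → #128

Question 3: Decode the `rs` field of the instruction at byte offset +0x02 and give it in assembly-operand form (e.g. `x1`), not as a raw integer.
off 0x02: read 80 78 as little → 0x7880
  top 5b → 0xf → srl [RR]
  rd@[10:8]=0x0 ⇒ x0
  rs@[7:5]=0x4 ⇒ x4

x4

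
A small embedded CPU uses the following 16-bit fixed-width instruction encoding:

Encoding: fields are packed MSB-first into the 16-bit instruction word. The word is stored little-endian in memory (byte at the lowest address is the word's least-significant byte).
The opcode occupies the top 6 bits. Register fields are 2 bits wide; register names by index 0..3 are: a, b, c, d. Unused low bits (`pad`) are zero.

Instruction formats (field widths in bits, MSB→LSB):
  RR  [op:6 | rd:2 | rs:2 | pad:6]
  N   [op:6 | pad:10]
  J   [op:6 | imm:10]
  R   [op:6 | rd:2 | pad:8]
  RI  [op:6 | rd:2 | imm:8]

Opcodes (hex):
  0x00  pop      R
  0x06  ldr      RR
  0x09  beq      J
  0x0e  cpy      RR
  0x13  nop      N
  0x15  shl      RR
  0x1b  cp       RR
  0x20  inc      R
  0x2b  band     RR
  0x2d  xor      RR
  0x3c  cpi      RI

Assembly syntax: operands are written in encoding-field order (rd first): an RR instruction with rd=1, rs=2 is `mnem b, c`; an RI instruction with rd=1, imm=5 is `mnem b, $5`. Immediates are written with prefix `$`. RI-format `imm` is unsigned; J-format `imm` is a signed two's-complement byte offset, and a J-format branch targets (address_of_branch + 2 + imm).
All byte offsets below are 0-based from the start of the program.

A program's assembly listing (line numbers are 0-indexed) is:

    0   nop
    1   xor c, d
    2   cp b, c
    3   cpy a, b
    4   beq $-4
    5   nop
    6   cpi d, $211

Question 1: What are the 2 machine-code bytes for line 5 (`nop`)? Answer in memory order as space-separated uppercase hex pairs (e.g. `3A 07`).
L5: nop op=0x13:6|pad=0:10 ⇒ 0x4c00 ⇒ little 00 4c

00 4C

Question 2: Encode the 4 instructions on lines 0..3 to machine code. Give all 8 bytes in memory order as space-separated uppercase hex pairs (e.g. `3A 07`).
00 4C C0 B6 80 6D 40 38

line 0 (nop): pack op=0x13:6|pad=0:10 = 0x4c00; little→ 00 4c
line 1 (xor): pack op=0x2d:6|rd=2:2|rs=3:2|pad=0:6 = 0xb6c0; little→ c0 b6
line 2 (cp): pack op=0x1b:6|rd=1:2|rs=2:2|pad=0:6 = 0x6d80; little→ 80 6d
line 3 (cpy): pack op=0xe:6|rd=0:2|rs=1:2|pad=0:6 = 0x3840; little→ 40 38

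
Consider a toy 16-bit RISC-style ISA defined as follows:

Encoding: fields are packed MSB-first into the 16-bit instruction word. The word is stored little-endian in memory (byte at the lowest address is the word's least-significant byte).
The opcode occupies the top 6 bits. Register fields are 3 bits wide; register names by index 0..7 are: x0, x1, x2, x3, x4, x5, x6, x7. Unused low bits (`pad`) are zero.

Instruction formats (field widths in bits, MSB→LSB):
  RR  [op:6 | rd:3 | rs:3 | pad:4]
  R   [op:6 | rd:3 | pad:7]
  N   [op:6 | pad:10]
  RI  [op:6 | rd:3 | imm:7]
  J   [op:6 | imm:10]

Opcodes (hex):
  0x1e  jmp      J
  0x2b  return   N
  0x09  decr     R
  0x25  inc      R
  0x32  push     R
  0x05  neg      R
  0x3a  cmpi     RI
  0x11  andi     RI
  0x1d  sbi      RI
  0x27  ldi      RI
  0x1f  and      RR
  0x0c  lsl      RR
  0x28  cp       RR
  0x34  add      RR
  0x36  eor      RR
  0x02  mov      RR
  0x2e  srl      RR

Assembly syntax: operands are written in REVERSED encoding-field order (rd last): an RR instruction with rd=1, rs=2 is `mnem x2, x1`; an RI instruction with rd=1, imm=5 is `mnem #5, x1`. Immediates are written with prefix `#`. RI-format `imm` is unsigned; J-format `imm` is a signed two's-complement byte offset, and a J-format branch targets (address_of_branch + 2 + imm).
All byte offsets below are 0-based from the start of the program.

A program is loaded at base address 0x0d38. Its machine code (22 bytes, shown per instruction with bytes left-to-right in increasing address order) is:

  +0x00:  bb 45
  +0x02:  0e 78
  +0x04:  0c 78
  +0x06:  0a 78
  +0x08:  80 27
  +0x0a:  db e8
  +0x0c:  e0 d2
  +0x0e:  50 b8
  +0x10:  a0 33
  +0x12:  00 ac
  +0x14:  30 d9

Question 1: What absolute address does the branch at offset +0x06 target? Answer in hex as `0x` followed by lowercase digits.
0x0d4a

@+06  little-endian(0a 78) = 0x780a
  op=0x780a>>10=0x1e ⇒ jmp (J)
  [9:0] imm=10 = #10
  target = base 0x0d38 + off 0x06 + 2 + imm 10 = 0x0d4a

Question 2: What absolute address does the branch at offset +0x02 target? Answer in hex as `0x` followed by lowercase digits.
+0x02: 0e 78 ⇒ word 0x780e (little)
  opcode bits[15:10]=0x1e: jmp/J
  [9:0] imm=14 = #14
  target = base 0x0d38 + off 0x02 + 2 + imm 14 = 0x0d4a

0x0d4a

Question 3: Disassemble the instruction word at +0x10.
[10] a0 33 → 0x33a0
  top 6b → 0xc → lsl [RR]
  rd: (w>>7)&0x7=0x7 → x7
  rs: (w>>4)&0x7=0x2 → x2

lsl x2, x7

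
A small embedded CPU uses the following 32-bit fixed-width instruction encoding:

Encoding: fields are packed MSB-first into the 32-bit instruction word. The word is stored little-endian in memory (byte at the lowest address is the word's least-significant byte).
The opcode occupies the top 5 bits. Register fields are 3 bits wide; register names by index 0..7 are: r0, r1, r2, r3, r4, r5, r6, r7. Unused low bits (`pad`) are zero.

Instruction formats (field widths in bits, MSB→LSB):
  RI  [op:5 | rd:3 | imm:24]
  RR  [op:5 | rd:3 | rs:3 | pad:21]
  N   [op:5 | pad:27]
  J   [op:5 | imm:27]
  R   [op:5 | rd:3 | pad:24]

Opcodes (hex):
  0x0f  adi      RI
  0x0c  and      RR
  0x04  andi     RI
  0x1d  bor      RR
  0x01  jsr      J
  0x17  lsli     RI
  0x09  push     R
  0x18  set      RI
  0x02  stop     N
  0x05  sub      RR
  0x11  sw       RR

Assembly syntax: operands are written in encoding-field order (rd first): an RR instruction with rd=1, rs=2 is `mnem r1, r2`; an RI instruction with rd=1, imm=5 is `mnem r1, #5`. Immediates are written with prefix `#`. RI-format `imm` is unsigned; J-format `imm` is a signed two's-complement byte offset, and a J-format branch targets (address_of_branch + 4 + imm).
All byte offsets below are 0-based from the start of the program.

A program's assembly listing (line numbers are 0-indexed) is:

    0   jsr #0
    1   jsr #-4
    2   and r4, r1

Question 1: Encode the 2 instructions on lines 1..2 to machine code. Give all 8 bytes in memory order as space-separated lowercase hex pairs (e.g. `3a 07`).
fc ff ff 0f 00 00 20 64

L1: jsr op=0x1:5|imm=-4:27 ⇒ 0x0ffffffc ⇒ little fc ff ff 0f
L2: and op=0xc:5|rd=4:3|rs=1:3|pad=0:21 ⇒ 0x64200000 ⇒ little 00 00 20 64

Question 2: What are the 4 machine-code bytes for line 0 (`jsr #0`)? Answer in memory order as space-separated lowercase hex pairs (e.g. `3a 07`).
00 00 00 08

0. jsr fields op=0x1:5|imm=0:27 → word 08000000h → 00 00 00 08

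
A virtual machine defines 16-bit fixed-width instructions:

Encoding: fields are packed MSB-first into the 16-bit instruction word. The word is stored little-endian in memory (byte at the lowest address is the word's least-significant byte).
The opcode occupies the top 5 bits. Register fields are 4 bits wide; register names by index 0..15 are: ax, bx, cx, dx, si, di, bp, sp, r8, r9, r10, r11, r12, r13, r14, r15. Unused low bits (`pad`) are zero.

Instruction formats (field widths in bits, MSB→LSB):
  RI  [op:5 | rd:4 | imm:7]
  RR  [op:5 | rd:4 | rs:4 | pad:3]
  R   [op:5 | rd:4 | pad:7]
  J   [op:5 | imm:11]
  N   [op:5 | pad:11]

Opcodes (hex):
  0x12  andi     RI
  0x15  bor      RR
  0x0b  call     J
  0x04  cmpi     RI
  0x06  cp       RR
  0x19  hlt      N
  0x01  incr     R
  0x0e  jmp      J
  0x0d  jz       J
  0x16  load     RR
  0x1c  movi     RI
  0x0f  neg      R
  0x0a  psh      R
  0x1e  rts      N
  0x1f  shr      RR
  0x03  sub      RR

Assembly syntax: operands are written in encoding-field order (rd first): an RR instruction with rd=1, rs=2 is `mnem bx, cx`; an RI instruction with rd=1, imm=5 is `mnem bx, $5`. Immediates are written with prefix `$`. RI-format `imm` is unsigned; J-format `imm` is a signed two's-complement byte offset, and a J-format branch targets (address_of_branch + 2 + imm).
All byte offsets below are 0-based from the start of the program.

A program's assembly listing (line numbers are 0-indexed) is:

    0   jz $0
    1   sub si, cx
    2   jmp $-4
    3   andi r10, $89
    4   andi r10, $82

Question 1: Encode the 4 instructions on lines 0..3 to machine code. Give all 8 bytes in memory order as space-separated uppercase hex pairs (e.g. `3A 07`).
00 68 10 1A FC 77 59 95

L0: jz op=0xd:5|imm=0:11 ⇒ 0x6800 ⇒ little 00 68
L1: sub op=0x3:5|rd=4:4|rs=2:4|pad=0:3 ⇒ 0x1a10 ⇒ little 10 1a
L2: jmp op=0xe:5|imm=-4:11 ⇒ 0x77fc ⇒ little fc 77
L3: andi op=0x12:5|rd=10:4|imm=89:7 ⇒ 0x9559 ⇒ little 59 95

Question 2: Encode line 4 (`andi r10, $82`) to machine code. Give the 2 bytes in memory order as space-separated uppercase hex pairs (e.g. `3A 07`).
52 95

L4: andi op=0x12:5|rd=10:4|imm=82:7 ⇒ 0x9552 ⇒ little 52 95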